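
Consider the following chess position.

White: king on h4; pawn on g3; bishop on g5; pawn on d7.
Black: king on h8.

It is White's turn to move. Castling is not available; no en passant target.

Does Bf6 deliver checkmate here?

no

After Bf6: black king on h8; in check: yes, from the white bishop on f6.
Black has 2 legal replies: Kg8, Kh7.
In check but a legal move exists → not checkmate.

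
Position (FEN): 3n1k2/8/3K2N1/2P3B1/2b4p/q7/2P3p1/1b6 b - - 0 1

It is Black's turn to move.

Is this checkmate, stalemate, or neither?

neither

Black to move; black king on f8.
In check: yes, from the white knight on g6.
Legal moves for Black: Kg8, Ke8, Kg7, Kf7.
Black is in check but has 4 legal moves → neither.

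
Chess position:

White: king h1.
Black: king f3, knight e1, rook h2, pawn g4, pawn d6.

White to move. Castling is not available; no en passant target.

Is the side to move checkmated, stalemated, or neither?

neither

White to move; white king on h1.
In check: yes, from the black rook on h2.
King squares — g1: available; g2: attacked by Ne1; h2: available.
Legal moves for White: Kxh2, Kg1.
White is in check but has 2 legal moves → neither.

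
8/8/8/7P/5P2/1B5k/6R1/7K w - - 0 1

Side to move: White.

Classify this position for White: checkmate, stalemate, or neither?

White to move; white king on h1.
In check: no.
Legal moves for White include: Bg8, Bf7, Be6+, Bd5, Bc4, Ba4, Bc2, Ba2, Bd1, Rg8, Rg7, Rg6, Rg5, Rg4, Rg3+, Rh2+, Rf2, Re2, ... (list truncated; more exist).
White has legal moves and is not in check → neither.

neither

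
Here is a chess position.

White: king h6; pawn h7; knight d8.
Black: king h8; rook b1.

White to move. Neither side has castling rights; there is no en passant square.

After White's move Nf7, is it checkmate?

yes

After Nf7: black king on h8; in check: yes, from the white knight on f7.
King squares — g7: attacked by Kh6; h7: attacked by Kh6; g8: attacked by Ph7.
Black has no legal moves → checkmate.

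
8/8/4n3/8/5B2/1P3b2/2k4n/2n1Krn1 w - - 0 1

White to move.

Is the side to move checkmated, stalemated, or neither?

checkmate

White to move; white king on e1.
In check: yes, from the black rook on f1.
King squares — d1: attacked by Rf1; f1: attacked by Nh2; d2: attacked by Kc2; e2: attacked by Nc1; f2: attacked by Rf1.
Legal moves for White: none.
In check with no legal moves → checkmate.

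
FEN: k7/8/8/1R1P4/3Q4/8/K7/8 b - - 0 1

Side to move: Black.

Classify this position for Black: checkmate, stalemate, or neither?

Black to move; black king on a8.
In check: no.
King squares — a7: attacked by Qd4; b7: attacked by Rb5; b8: attacked by Rb5.
Legal moves for Black: none.
Not in check and no legal moves → stalemate.

stalemate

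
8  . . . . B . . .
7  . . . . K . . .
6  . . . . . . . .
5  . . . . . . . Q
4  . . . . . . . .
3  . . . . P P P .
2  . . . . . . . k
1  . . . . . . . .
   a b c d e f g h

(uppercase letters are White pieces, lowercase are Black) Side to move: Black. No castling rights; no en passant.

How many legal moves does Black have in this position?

Black to move; king on h2.
In check: yes, from the white queen on h5.
Legal moves: Kxg3, Kg2, Kg1.
Count: 3.

3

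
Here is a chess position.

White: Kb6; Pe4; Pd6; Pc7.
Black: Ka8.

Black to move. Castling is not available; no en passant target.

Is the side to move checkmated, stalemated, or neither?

Black to move; black king on a8.
In check: no.
King squares — a7: attacked by Kb6; b7: attacked by Kb6; b8: attacked by Pc7.
Legal moves for Black: none.
Not in check and no legal moves → stalemate.

stalemate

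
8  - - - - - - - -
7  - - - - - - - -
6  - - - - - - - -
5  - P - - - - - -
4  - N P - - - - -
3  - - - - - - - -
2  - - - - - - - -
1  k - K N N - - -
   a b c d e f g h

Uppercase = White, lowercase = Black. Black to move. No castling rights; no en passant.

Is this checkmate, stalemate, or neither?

Black to move; black king on a1.
In check: no.
King squares — b1: attacked by Kc1; a2: attacked by Nb4; b2: attacked by Kc1.
Legal moves for Black: none.
Not in check and no legal moves → stalemate.

stalemate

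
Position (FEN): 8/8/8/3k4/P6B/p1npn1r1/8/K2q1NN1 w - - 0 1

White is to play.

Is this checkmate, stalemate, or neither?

White to move; white king on a1.
In check: yes, from the black queen on d1.
King squares — b1: attacked by Qd1; a2: attacked by Nc3; b2: attacked by Pa3.
Legal moves for White: none.
In check with no legal moves → checkmate.

checkmate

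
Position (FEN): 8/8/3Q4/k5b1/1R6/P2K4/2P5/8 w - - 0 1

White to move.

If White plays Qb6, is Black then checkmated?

yes

After Qb6: black king on a5; in check: yes, from the white queen on b6.
King squares — a4: attacked by Rb4; b4: attacked by Pa3; b5: attacked by Rb4; a6: attacked by Qb6; b6: attacked by Rb4.
Black has no legal moves → checkmate.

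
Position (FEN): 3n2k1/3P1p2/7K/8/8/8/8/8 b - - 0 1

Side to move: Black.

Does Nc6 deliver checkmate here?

After Nc6: white king on h6; in check: no.
White is not in check, so this cannot be checkmate.

no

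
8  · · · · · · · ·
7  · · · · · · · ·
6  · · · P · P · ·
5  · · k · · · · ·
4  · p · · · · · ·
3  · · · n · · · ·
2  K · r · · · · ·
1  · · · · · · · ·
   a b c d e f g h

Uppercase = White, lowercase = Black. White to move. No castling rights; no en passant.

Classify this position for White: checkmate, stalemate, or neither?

White to move; white king on a2.
In check: yes, from the black rook on c2.
King squares — a1: available; b1: available; b2: attacked by Rc2; a3: attacked by Pb4; b3: available.
Legal moves for White: Kb3, Kb1, Ka1.
White is in check but has 3 legal moves → neither.

neither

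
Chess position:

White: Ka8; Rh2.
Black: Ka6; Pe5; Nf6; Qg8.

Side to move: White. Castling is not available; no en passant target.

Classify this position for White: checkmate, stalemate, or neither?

checkmate

White to move; white king on a8.
In check: yes, from the black queen on g8.
King squares — a7: attacked by Ka6; b7: attacked by Ka6; b8: attacked by Qg8.
Legal moves for White: none.
In check with no legal moves → checkmate.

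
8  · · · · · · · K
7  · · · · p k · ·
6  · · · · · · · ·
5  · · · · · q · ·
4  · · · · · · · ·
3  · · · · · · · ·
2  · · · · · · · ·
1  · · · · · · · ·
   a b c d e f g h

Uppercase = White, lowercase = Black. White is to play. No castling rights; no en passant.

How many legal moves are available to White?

White to move; king on h8.
In check: no.
Legal moves: none.
Count: 0.

0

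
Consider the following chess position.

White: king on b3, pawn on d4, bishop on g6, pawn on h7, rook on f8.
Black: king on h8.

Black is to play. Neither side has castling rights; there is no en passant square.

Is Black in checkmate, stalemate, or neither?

Black to move; black king on h8.
In check: yes, from the white rook on f8.
King squares — g7: available; h7: attacked by Bg6; g8: attacked by Ph7.
Legal moves for Black: Kg7.
Black is in check but has 1 legal move → neither.

neither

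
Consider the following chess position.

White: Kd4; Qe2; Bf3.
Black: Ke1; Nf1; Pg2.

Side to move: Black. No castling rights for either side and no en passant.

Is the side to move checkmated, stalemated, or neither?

checkmate

Black to move; black king on e1.
In check: yes, from the white queen on e2.
King squares — d1: attacked by Qe2; f1: own knight; d2: attacked by Qe2; e2: attacked by Bf3; f2: attacked by Qe2.
Legal moves for Black: none.
In check with no legal moves → checkmate.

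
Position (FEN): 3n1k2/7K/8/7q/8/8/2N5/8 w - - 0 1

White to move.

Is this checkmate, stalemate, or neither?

White to move; white king on h7.
In check: yes, from the black queen on h5.
King squares — g6: attacked by Qh5; h6: attacked by Qh5; g7: attacked by Kf8; g8: attacked by Kf8; h8: attacked by Qh5.
Legal moves for White: none.
In check with no legal moves → checkmate.

checkmate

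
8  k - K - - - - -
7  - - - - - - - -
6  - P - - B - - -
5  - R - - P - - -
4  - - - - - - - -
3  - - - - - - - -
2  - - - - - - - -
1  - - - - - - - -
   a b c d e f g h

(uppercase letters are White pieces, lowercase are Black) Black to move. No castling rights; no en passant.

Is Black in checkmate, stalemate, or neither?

stalemate

Black to move; black king on a8.
In check: no.
King squares — a7: attacked by Pb6; b7: attacked by Kc8; b8: attacked by Kc8.
Legal moves for Black: none.
Not in check and no legal moves → stalemate.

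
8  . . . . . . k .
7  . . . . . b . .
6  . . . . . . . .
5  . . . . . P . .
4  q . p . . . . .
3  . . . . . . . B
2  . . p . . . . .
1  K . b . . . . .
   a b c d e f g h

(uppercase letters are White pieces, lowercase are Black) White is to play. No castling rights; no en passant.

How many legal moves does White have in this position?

White to move; king on a1.
In check: yes, from the black queen on a4.
Legal moves: none.
Count: 0.

0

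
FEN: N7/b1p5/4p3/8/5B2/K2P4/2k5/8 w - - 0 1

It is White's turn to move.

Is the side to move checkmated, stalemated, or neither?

neither

White to move; white king on a3.
In check: no.
Legal moves for White: Nxc7, Nb6, Bxc7, Bh6, Bd6, Bg5, Be5, Bg3, Be3, Bh2, Bd2, Bc1, Kb4, Ka4, Ka2, d4.
White has 16 legal moves and is not in check → neither.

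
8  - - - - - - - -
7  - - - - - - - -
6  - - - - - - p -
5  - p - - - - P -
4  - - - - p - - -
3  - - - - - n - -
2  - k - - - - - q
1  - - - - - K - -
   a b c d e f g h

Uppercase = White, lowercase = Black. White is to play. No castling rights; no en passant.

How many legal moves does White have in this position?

0

White to move; king on f1.
In check: no.
Legal moves: none.
Count: 0.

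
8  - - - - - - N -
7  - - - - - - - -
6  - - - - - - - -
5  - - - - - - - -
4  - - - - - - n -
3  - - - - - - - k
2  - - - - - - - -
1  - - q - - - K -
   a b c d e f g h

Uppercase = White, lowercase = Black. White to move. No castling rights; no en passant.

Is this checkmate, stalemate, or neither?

checkmate

White to move; white king on g1.
In check: yes, from the black queen on c1.
King squares — f1: attacked by Qc1; h1: attacked by Qc1; f2: attacked by Ng4; g2: attacked by Kh3; h2: attacked by Kh3.
Legal moves for White: none.
In check with no legal moves → checkmate.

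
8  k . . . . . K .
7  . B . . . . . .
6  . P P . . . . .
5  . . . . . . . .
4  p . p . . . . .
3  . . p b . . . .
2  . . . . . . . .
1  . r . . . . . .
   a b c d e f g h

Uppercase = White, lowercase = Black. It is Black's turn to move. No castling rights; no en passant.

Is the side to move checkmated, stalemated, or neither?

neither

Black to move; black king on a8.
In check: yes, from the white bishop on b7.
Legal moves for Black: Kb8.
Black is in check but has 1 legal move → neither.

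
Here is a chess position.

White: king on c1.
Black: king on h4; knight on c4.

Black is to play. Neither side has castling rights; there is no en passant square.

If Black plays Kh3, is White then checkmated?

no

After Kh3: white king on c1; in check: no.
White is not in check, so this cannot be checkmate.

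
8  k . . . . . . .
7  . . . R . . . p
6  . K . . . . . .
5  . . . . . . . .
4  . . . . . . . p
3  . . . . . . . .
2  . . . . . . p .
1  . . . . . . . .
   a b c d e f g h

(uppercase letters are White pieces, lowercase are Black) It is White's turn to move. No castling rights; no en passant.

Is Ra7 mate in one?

After Ra7: black king on a8; in check: yes, from the white rook on a7.
Black has 1 legal reply: Kb8.
In check but a legal move exists → not checkmate.

no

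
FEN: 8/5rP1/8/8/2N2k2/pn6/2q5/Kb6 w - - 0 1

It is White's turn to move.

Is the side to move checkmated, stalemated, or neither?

checkmate

White to move; white king on a1.
In check: yes, from the black knight on b3.
King squares — b1: attacked by Qc2; a2: attacked by Bb1; b2: attacked by Qc2.
Legal moves for White: none.
In check with no legal moves → checkmate.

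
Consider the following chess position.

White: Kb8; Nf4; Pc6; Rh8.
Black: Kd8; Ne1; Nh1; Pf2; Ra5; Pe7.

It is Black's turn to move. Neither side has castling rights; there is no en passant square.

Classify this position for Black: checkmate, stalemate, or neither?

Black to move; black king on d8.
In check: yes, from the white rook on h8.
King squares — c7: attacked by Kb8; d7: attacked by Pc6; e7: own pawn; c8: attacked by Kb8; e8: attacked by Rh8.
Legal moves for Black: none.
In check with no legal moves → checkmate.

checkmate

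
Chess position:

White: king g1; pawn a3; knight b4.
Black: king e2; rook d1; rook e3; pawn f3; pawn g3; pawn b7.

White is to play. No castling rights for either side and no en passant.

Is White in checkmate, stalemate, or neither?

White to move; white king on g1.
In check: yes, from the black rook on d1.
King squares — f1: attacked by Rd1; h1: attacked by Rd1; f2: attacked by Ke2; g2: attacked by Pf3; h2: attacked by Pg3.
Legal moves for White: none.
In check with no legal moves → checkmate.

checkmate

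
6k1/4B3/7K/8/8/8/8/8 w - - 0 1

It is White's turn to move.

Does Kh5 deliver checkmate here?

no

After Kh5: black king on g8; in check: no.
Black is not in check, so this cannot be checkmate.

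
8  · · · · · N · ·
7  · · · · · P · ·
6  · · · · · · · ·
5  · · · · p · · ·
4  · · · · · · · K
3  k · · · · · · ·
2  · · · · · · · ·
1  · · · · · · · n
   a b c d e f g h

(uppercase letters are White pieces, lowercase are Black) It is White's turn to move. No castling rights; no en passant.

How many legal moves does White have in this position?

8

White to move; king on h4.
In check: no.
Legal moves: Nh7, Nd7, Ng6, Ne6, Kh5, Kg5, Kg4, Kh3.
Count: 8.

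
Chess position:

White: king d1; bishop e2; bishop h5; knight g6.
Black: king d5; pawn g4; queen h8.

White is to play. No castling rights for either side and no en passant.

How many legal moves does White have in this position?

White to move; king on d1.
In check: no.
Legal moves: Nxh8, Nf8, Ne7+, Ne5, Nh4, Nf4+, Bhxg4, Ba6, Bb5, Bexg4, Bc4+, Bf3+, Bd3, Bf1, Kd2, Kc2, Ke1, Kc1.
Count: 18.

18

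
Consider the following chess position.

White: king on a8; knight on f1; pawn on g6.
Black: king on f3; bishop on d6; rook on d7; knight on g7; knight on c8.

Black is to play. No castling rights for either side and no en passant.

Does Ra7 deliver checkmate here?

After Ra7: white king on a8; in check: yes, from the black rook on a7.
King squares — a7: attacked by Nc8; b7: attacked by Ra7; b8: attacked by Bd6.
White has no legal moves → checkmate.

yes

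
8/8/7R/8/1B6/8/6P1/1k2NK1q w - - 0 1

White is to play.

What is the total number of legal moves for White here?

3

White to move; king on f1.
In check: yes, from the black queen on h1.
Legal moves: Kf2, Ke2, Rxh1.
Count: 3.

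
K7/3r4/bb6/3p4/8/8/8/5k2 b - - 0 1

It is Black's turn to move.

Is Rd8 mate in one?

yes

After Rd8: white king on a8; in check: yes, from the black rook on d8.
King squares — a7: attacked by Bb6; b7: attacked by Ba6; b8: attacked by Rd8.
White has no legal moves → checkmate.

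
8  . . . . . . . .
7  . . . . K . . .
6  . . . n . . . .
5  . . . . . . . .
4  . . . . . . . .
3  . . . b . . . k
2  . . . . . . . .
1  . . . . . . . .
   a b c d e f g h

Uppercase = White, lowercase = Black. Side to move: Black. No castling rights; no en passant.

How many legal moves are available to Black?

24

Black to move; king on h3.
In check: no.
Legal moves: Ne8, Nc8+, Nf7, Nb7, Nf5+, Nb5, Ne4, Nc4, Kh4, Kg4, Kg3, Kh2, Kg2, Bh7, Bg6, Ba6, Bf5, Bb5, Be4, Bc4, Be2, Bc2, Bf1, Bb1.
Count: 24.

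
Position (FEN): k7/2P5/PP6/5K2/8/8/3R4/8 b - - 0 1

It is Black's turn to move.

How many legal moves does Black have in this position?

Black to move; king on a8.
In check: no.
Legal moves: none.
Count: 0.

0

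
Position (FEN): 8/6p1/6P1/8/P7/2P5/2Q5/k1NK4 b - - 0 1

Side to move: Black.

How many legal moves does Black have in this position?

0

Black to move; king on a1.
In check: no.
Legal moves: none.
Count: 0.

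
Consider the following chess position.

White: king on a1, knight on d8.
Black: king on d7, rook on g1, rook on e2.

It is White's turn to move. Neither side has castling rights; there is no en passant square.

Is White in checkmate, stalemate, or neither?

White to move; white king on a1.
In check: yes, from the black rook on g1.
King squares — b1: attacked by Rg1; a2: attacked by Re2; b2: attacked by Re2.
Legal moves for White: none.
In check with no legal moves → checkmate.

checkmate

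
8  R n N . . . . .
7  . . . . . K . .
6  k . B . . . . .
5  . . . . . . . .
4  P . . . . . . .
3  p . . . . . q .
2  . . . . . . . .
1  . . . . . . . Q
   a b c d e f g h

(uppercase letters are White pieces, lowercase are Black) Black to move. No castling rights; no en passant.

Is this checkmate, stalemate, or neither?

Black to move; black king on a6.
In check: yes, from the white rook on a8.
King squares — a5: attacked by Ra8; b5: attacked by Pa4; b6: attacked by Nc8; a7: attacked by Ra8; b7: attacked by Bc6.
Legal moves for Black: none.
In check with no legal moves → checkmate.

checkmate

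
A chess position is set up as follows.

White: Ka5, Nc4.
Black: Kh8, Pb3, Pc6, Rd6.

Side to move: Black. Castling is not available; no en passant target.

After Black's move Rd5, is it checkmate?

After Rd5: white king on a5; in check: yes, from the black rook on d5.
White has 4 legal replies: Kb6, Ka6, Kb4, Ka4.
In check but a legal move exists → not checkmate.

no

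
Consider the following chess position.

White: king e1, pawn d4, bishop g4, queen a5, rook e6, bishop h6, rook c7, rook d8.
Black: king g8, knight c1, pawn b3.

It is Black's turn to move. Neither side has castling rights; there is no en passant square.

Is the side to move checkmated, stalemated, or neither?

checkmate

Black to move; black king on g8.
In check: yes, from the white rook on d8.
King squares — f7: attacked by Rc7; g7: attacked by Bh6; h7: attacked by Rc7; f8: attacked by Bh6; h8: attacked by Rd8.
Legal moves for Black: none.
In check with no legal moves → checkmate.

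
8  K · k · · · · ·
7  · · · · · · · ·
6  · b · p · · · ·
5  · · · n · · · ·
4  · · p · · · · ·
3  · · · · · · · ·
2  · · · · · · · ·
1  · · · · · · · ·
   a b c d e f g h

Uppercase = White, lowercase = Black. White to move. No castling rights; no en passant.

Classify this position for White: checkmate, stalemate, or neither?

stalemate

White to move; white king on a8.
In check: no.
King squares — a7: attacked by Bb6; b7: attacked by Kc8; b8: attacked by Kc8.
Legal moves for White: none.
Not in check and no legal moves → stalemate.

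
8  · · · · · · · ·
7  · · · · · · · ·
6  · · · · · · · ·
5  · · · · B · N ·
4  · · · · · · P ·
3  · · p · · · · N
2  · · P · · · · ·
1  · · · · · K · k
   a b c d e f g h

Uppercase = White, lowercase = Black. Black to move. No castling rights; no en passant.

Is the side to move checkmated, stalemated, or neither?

stalemate

Black to move; black king on h1.
In check: no.
King squares — g1: attacked by Kf1; g2: attacked by Kf1; h2: attacked by Be5.
Legal moves for Black: none.
Not in check and no legal moves → stalemate.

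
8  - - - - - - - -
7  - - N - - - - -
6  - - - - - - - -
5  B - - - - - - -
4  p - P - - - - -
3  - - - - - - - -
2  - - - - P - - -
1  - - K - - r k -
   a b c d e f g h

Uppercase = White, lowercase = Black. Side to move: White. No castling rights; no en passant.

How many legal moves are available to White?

White to move; king on c1.
In check: yes, from the black rook on f1.
Legal moves: Kd2, Kc2, Kb2, Be1.
Count: 4.

4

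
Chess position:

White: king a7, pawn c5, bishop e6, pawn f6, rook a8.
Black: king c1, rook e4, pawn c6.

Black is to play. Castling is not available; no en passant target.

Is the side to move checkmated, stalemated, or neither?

neither

Black to move; black king on c1.
In check: no.
Legal moves for Black: Rxe6, Re5, Rh4, Rg4, Rf4, Rd4, Rc4, Rb4, Ra4+, Re3, Re2, Re1, Kd2, Kc2, Kb2, Kd1, Kb1.
Black has 17 legal moves and is not in check → neither.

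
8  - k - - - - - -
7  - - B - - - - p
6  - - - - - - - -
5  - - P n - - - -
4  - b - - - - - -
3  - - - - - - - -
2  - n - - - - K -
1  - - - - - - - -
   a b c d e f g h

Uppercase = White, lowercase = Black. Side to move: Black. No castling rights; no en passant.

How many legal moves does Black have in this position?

6

Black to move; king on b8.
In check: yes, from the white bishop on c7.
Legal moves: Kc8, Ka8, Kxc7, Kb7, Ka7, Nxc7.
Count: 6.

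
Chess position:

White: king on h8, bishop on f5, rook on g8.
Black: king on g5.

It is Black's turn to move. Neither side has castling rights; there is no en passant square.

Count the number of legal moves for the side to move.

6

Black to move; king on g5.
In check: yes, from the white rook on g8.
Legal moves: Kh6, Kf6, Kh5, Kxf5, Kh4, Kf4.
Count: 6.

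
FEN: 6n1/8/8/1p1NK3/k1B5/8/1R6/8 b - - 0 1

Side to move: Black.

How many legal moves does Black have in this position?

Black to move; king on a4.
In check: no.
Legal moves: Ne7, Nh6, Nf6, Ka5, Ka3, bxc4, b4.
Count: 7.

7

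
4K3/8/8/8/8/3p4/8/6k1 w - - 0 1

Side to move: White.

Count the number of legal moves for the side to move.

5

White to move; king on e8.
In check: no.
Legal moves: Kf8, Kd8, Kf7, Ke7, Kd7.
Count: 5.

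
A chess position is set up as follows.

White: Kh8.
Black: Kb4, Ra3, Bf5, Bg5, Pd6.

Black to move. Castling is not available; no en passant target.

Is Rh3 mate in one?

After Rh3: white king on h8; in check: yes, from the black rook on h3.
White has 2 legal replies: Kg8, Kg7.
In check but a legal move exists → not checkmate.

no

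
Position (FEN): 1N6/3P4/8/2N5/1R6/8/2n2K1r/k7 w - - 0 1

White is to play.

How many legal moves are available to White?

White to move; king on f2.
In check: yes, from the black rook on h2.
Legal moves: Kg3, Kf3, Kg1, Kf1.
Count: 4.

4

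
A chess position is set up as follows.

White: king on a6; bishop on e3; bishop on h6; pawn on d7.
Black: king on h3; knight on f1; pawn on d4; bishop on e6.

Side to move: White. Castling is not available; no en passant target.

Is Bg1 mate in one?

After Bg1: black king on h3; in check: no.
Black is not in check, so this cannot be checkmate.

no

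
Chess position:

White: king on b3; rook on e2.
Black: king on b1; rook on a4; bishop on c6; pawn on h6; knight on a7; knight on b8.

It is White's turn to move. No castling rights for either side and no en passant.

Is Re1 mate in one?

yes

After Re1: black king on b1; in check: yes, from the white rook on e1.
King squares — a1: attacked by Re1; c1: attacked by Re1; a2: attacked by Kb3; b2: attacked by Kb3; c2: attacked by Kb3.
Black has no legal moves → checkmate.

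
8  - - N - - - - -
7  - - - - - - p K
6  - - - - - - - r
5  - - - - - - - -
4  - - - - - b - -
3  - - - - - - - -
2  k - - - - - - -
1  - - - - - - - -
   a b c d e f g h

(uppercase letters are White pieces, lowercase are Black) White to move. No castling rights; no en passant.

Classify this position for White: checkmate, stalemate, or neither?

White to move; white king on h7.
In check: yes, from the black rook on h6.
Legal moves for White: Kg8, Kxg7.
White is in check but has 2 legal moves → neither.

neither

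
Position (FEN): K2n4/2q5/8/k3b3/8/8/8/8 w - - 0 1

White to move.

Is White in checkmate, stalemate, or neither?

White to move; white king on a8.
In check: no.
King squares — a7: attacked by Qc7; b7: attacked by Qc7; b8: attacked by Qc7.
Legal moves for White: none.
Not in check and no legal moves → stalemate.

stalemate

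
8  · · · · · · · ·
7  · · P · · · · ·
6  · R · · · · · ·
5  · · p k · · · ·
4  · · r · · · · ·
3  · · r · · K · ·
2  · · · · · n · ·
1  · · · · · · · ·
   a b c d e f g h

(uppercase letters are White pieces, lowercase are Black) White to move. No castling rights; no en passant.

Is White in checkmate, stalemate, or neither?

neither

White to move; white king on f3.
In check: yes, from the black rook on c3.
Legal moves for White: Kg2, Kxf2, Ke2.
White is in check but has 3 legal moves → neither.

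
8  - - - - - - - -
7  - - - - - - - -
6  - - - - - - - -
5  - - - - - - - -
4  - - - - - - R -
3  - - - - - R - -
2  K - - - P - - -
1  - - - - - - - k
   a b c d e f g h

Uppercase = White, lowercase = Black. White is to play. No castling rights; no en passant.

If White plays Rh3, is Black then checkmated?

After Rh3: black king on h1; in check: yes, from the white rook on h3.
King squares — g1: attacked by Rg4; g2: attacked by Rg4; h2: attacked by Rh3.
Black has no legal moves → checkmate.

yes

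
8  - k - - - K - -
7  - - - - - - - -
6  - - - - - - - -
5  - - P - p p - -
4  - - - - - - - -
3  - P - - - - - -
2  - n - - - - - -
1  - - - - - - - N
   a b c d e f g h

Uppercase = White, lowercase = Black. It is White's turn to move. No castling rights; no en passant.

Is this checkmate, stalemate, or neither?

White to move; white king on f8.
In check: no.
Legal moves for White: Kg8, Ke8, Kg7, Kf7, Ke7, Ng3, Nf2, c6, b4.
White has 9 legal moves and is not in check → neither.

neither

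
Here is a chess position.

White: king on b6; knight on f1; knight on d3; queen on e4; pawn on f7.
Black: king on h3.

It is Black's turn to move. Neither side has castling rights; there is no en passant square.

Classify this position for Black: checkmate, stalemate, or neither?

stalemate

Black to move; black king on h3.
In check: no.
King squares — g2: attacked by Qe4; h2: attacked by Nf1; g3: attacked by Nf1; g4: attacked by Qe4; h4: attacked by Qe4.
Legal moves for Black: none.
Not in check and no legal moves → stalemate.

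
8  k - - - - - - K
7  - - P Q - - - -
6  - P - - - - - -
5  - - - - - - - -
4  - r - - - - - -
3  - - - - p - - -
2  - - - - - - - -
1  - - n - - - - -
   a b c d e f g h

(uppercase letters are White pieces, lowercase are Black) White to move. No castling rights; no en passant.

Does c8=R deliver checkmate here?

yes

After c8=R: black king on a8; in check: yes, from the white rook on c8.
King squares — a7: attacked by Pb6; b7: attacked by Qd7; b8: attacked by Rc8.
Black has no legal moves → checkmate.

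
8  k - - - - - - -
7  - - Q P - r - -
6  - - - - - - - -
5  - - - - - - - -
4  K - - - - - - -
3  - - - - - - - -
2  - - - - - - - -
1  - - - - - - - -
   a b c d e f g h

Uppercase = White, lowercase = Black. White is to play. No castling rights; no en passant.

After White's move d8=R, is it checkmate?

After d8=R: black king on a8; in check: yes, from the white rook on d8.
King squares — a7: attacked by Qc7; b7: attacked by Qc7; b8: attacked by Qc7.
Black has no legal moves → checkmate.

yes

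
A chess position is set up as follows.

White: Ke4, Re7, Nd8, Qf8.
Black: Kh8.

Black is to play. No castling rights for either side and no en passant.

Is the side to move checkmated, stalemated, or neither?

checkmate

Black to move; black king on h8.
In check: yes, from the white queen on f8.
King squares — g7: attacked by Re7; h7: attacked by Re7; g8: attacked by Qf8.
Legal moves for Black: none.
In check with no legal moves → checkmate.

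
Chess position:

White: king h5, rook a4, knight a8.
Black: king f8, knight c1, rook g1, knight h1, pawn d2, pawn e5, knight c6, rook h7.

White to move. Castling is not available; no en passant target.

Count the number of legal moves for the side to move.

0

White to move; king on h5.
In check: yes, from the black rook on h7.
Legal moves: none.
Count: 0.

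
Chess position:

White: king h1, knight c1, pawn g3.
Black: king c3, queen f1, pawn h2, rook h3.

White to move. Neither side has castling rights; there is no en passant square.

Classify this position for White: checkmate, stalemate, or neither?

checkmate

White to move; white king on h1.
In check: yes, from the black queen on f1.
King squares — g1: attacked by Qf1; g2: attacked by Qf1; h2: attacked by Rh3.
Legal moves for White: none.
In check with no legal moves → checkmate.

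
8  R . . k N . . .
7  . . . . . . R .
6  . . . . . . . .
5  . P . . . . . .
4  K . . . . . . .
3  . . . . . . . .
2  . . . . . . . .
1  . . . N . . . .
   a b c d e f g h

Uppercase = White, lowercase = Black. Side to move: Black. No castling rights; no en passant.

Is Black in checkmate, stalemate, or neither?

checkmate

Black to move; black king on d8.
In check: yes, from the white rook on a8.
King squares — c7: attacked by Rg7; d7: attacked by Rg7; e7: attacked by Rg7; c8: attacked by Ra8; e8: attacked by Ra8.
Legal moves for Black: none.
In check with no legal moves → checkmate.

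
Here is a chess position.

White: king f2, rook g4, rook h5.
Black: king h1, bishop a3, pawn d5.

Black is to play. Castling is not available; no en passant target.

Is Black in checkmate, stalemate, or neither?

Black to move; black king on h1.
In check: yes, from the white rook on h5.
King squares — g1: attacked by Kf2; g2: attacked by Kf2; h2: attacked by Rh5.
Legal moves for Black: none.
In check with no legal moves → checkmate.

checkmate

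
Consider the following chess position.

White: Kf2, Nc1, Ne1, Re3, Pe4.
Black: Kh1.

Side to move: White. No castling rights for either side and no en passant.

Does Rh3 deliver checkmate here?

yes

After Rh3: black king on h1; in check: yes, from the white rook on h3.
King squares — g1: attacked by Kf2; g2: attacked by Ne1; h2: attacked by Rh3.
Black has no legal moves → checkmate.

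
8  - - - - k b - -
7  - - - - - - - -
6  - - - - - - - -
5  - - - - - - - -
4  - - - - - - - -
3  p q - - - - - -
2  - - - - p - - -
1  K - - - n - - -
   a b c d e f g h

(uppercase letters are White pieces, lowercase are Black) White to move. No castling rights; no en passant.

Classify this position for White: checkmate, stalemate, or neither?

White to move; white king on a1.
In check: no.
King squares — b1: attacked by Qb3; a2: attacked by Qb3; b2: attacked by Pa3.
Legal moves for White: none.
Not in check and no legal moves → stalemate.

stalemate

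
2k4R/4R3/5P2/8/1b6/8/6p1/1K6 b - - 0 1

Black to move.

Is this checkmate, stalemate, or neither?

Black to move; black king on c8.
In check: yes, from the white rook on h8.
King squares — b7: attacked by Re7; c7: attacked by Re7; d7: attacked by Re7; b8: attacked by Rh8; d8: attacked by Rh8.
Legal moves for Black: none.
In check with no legal moves → checkmate.

checkmate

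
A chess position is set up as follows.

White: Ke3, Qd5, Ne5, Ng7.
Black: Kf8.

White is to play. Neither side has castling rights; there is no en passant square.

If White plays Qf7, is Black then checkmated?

yes

After Qf7: black king on f8; in check: yes, from the white queen on f7.
King squares — e7: attacked by Qf7; f7: attacked by Ne5; g7: attacked by Qf7; e8: attacked by Qf7; g8: attacked by Qf7.
Black has no legal moves → checkmate.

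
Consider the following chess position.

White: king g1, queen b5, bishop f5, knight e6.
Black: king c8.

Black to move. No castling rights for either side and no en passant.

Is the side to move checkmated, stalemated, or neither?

stalemate

Black to move; black king on c8.
In check: no.
King squares — b7: attacked by Qb5; c7: attacked by Ne6; d7: attacked by Qb5; b8: attacked by Qb5; d8: attacked by Ne6.
Legal moves for Black: none.
Not in check and no legal moves → stalemate.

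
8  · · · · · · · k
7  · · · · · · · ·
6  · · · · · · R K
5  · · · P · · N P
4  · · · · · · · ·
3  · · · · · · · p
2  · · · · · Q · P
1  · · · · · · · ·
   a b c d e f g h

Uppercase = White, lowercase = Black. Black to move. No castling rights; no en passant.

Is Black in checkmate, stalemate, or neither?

Black to move; black king on h8.
In check: no.
King squares — g7: attacked by Rg6; h7: attacked by Ng5; g8: attacked by Rg6.
Legal moves for Black: none.
Not in check and no legal moves → stalemate.

stalemate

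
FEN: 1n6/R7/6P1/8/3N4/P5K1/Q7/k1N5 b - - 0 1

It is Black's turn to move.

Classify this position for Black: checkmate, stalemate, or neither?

Black to move; black king on a1.
In check: yes, from the white queen on a2.
King squares — b1: attacked by Qa2; a2: attacked by Nc1; b2: attacked by Qa2.
Legal moves for Black: none.
In check with no legal moves → checkmate.

checkmate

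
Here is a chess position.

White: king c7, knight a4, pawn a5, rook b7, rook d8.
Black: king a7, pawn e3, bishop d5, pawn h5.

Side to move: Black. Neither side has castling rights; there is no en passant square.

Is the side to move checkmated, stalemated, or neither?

Black to move; black king on a7.
In check: yes, from the white rook on b7.
Legal moves for Black: Ka6, Bxb7.
Black is in check but has 2 legal moves → neither.

neither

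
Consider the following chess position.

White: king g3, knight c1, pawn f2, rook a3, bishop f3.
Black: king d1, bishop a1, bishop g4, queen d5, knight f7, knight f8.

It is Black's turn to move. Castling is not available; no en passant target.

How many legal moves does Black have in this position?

Black to move; king on d1.
In check: yes, from the white bishop on f3.
Legal moves: Kd2, Kc2, Ke1, Kxc1, Qxf3+, Bxf3.
Count: 6.

6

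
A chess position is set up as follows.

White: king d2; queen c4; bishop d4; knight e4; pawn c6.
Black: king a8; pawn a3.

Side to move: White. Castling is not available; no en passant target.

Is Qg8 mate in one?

After Qg8: black king on a8; in check: yes, from the white queen on g8.
King squares — a7: attacked by Bd4; b7: attacked by Pc6; b8: attacked by Qg8.
Black has no legal moves → checkmate.

yes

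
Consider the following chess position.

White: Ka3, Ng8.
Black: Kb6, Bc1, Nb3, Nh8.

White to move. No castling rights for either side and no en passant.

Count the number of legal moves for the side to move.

4

White to move; king on a3.
In check: yes, from the black bishop on c1.
Legal moves: Kb4, Ka4, Kxb3, Ka2.
Count: 4.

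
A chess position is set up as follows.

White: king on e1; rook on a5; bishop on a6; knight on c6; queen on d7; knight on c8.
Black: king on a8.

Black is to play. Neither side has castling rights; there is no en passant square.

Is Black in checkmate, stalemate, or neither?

stalemate

Black to move; black king on a8.
In check: no.
King squares — a7: attacked by Nc6; b7: attacked by Ba6; b8: attacked by Nc6.
Legal moves for Black: none.
Not in check and no legal moves → stalemate.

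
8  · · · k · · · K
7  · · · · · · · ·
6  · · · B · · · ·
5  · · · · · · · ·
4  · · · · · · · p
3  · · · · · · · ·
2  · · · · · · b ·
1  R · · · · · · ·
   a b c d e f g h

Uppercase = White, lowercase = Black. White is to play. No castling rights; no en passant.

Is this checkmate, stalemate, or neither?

White to move; white king on h8.
In check: no.
Legal moves for White include: Kg8, Kh7, Kg7, Bf8, Bb8, Be7+, Bc7+, Be5, Bc5, Bf4, Bb4, Bg3, Ba3, Bh2, Ra8+, Ra7, Ra6, Ra5, ... (list truncated; more exist).
White has legal moves and is not in check → neither.

neither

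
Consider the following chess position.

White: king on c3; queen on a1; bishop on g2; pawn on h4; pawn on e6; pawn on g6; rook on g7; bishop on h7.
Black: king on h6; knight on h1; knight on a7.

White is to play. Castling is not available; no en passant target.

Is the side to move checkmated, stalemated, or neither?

neither

White to move; white king on c3.
In check: no.
Legal moves for White include: Bg8, Rg8, Rf7, Re7, Rd7, Rc7, Rb7, Rxa7, Kd4, Kc4, Kb4, Kd3, Kb3, Kd2, Kc2, Kb2, Ba8, Bb7, ... (list truncated; more exist).
White has legal moves and is not in check → neither.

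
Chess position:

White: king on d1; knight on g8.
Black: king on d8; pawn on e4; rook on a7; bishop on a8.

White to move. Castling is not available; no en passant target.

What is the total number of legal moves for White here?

White to move; king on d1.
In check: no.
Legal moves: Ne7, Nh6, Nf6, Ke2, Kd2, Kc2, Ke1, Kc1.
Count: 8.

8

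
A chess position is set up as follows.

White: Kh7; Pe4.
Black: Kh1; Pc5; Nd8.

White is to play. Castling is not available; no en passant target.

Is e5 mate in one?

no

After e5: black king on h1; in check: no.
Black is not in check, so this cannot be checkmate.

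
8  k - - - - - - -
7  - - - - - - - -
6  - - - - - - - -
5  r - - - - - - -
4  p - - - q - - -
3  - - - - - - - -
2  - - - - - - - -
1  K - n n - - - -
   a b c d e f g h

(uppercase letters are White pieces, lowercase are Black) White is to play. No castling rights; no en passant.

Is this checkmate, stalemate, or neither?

White to move; white king on a1.
In check: no.
King squares — b1: attacked by Qe4; a2: attacked by Nc1; b2: attacked by Nd1.
Legal moves for White: none.
Not in check and no legal moves → stalemate.

stalemate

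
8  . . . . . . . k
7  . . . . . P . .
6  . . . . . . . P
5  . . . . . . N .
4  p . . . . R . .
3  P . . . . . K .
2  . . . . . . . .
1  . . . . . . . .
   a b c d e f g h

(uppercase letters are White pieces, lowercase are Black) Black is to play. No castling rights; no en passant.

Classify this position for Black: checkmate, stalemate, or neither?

stalemate

Black to move; black king on h8.
In check: no.
King squares — g7: attacked by Ph6; h7: attacked by Ng5; g8: attacked by Pf7.
Legal moves for Black: none.
Not in check and no legal moves → stalemate.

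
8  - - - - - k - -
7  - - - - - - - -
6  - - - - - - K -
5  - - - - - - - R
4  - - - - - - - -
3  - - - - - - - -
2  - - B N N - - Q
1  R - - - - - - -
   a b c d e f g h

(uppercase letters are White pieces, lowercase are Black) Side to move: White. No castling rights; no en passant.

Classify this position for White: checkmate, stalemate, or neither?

neither

White to move; white king on g6.
In check: no.
Legal moves for White include: Kh7, Kh6, Kf6, Kg5, Kf5, Rh8+, Rh7, Rh6, Rg5, Rf5+, Re5, Rd5, Rc5, Rb5, Rha5, Rh4, Rh3, Qb8+, ... (list truncated; more exist).
White has legal moves and is not in check → neither.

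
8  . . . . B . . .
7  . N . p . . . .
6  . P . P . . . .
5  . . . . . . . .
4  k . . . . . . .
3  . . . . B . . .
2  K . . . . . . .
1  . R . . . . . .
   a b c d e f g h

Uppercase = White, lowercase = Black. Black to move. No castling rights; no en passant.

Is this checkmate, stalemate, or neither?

stalemate

Black to move; black king on a4.
In check: no.
King squares — a3: attacked by Ka2; b3: attacked by Rb1; b4: attacked by Rb1; a5: attacked by Nb7; b5: attacked by Rb1.
Legal moves for Black: none.
Not in check and no legal moves → stalemate.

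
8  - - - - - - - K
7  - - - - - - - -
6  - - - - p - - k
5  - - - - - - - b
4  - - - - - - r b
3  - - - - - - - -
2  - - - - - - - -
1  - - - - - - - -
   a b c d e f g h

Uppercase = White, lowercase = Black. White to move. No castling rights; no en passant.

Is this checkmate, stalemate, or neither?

stalemate

White to move; white king on h8.
In check: no.
King squares — g7: attacked by Rg4; h7: attacked by Kh6; g8: attacked by Rg4.
Legal moves for White: none.
Not in check and no legal moves → stalemate.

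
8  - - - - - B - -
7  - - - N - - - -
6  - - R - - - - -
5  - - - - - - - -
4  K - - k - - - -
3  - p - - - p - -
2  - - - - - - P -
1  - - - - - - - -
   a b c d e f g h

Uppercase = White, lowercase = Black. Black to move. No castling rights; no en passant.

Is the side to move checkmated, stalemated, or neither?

Black to move; black king on d4.
In check: no.
Legal moves for Black: Kd5, Ke4, Ke3, Kd3, fxg2, f2, b2.
Black has 7 legal moves and is not in check → neither.

neither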